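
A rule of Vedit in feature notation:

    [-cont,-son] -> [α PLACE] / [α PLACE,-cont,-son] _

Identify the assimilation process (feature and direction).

The rule copies the place features (abbreviated [PLACE]) from the environment onto the target, so the assimilating feature is place.
Since the environment is written before the underscore, the trigger precedes the target; the direction is progressive.

progressive place assimilation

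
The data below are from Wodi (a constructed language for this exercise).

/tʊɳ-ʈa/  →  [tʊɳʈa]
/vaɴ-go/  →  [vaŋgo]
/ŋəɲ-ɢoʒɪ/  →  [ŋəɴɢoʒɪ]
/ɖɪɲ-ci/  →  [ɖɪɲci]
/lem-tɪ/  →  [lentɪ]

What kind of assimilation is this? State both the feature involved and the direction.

Underlying /ɴ/ is realised as [ŋ] next to /g/; /g/ itself does not change.
/ɴ/ is uvular while /g/ is velar; the output [ŋ] is velar, matching the trigger — so the feature that spreads is place.
Manner and voice are unchanged, so the assimilation is partial, not total.
The other alternating forms pattern the same way: /ɲ/ → [ɴ] before /ɢ/ (palatal → uvular, matching uvular); /m/ → [n] before /t/ (bilabial → alveolar, matching alveolar) — only place changes, and always toward the following segment.
Nothing changes in [tʊɳʈa], [ɖɪɲci]: there the adjacent consonants already agree in place (/ɳ/ and /ʈ/ are both retroflex; /ɲ/ and /c/ are both palatal), so these forms are consistent with the same rule.
The trigger is the following segment, so the direction is regressive (anticipatory).

regressive place assimilation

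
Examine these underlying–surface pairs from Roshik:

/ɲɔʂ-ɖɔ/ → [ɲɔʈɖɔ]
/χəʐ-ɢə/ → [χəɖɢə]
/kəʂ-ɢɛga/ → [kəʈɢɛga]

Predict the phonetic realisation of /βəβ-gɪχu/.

[βəbgɪχu]

The data show regressive manner assimilation: /ʂ/ → [ʈ] before /ɖ/; /ʐ/ → [ɖ] before /ɢ/; /ʂ/ → [ʈ] before /ɢ/. In each pair only manner changes, matching the following consonant, while place and voice stay constant.
/β/ is a voiced bilabial fricative. The following trigger /g/ is a stop, so /β/ must become a stop as well.
Changing only its manner to stop gives [b] — the voiced bilabial stop.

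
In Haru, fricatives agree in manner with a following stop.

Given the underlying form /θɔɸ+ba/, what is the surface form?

/ɸ/ is a voiceless bilabial fricative. The following trigger /b/ is a stop, so /ɸ/ must become a stop as well.
Changing only its manner to stop gives [p] — the voiceless bilabial stop.

[θɔpba]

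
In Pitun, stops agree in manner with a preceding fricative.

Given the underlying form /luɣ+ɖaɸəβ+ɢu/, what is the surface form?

[luɣʐaɸəβʁu]

/ɖ/ is a voiced retroflex stop. The preceding trigger /ɣ/ is a fricative, so /ɖ/ must become a fricative as well.
Changing only its manner to fricative gives [ʐ] — the voiced retroflex fricative.
The same rule applies at the second boundary: /ɢ/ → [ʁ] next to /β/.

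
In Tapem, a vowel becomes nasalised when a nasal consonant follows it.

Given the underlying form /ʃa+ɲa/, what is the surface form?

/a/ sits next to the nasal /ɲ/ and is therefore nasalised to [ã].

[ʃãɲa]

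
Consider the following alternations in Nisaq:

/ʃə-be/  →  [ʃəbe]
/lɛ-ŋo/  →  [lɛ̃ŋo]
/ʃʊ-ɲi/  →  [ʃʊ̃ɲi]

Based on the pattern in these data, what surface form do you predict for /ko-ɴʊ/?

The data show regressive nasality assimilation (vowel nasalisation): /ɛ/ → [ɛ̃] before /ŋ/; /ʊ/ → [ʊ̃] before /ɲ/ — a vowel is nasalised by an immediately following nasal consonant.
No change occurs in [ʃəbe] because the vowel at the boundary is adjacent to an oral consonant, not a nasal (/ə/ next to /b/).
The vowel /o/ is adjacent to the following nasal /ɴ/, so it acquires [+nasal] and surfaces as [õ].

[kõɴʊ]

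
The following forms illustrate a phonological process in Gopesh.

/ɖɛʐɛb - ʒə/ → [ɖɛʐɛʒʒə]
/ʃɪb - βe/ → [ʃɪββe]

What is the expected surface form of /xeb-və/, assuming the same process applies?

[xevvə]

The data show regressive total assimilation (/b/ → [ʒ] before /ʒ/; /b/ → [β] before /β/): in every case the target segment becomes identical to its following neighbour, copying more than a single feature.
/b/ is the segment targeted by the rule; it sits immediately before /v/, so it assimilates completely and surfaces as [v].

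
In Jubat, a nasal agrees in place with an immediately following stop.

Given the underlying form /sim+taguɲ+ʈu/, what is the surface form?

[sintaguɳʈu]

/m/ is a voiced bilabial nasal. The following trigger /t/ is alveolar, so /m/ must become alveolar as well.
A voiced alveolar nasal is [n], so the surface segment is [n].
The same rule applies at the second boundary: /ɲ/ → [ɳ] next to /ʈ/.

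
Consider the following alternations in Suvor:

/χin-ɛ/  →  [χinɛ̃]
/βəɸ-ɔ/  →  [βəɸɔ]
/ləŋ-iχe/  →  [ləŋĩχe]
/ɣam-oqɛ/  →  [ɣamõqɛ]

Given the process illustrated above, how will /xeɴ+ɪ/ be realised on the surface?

The data show progressive nasality assimilation (vowel nasalisation): /ɛ/ → [ɛ̃] after /n/; /i/ → [ĩ] after /ŋ/; /o/ → [õ] after /m/ — a vowel is nasalised by an immediately preceding nasal consonant.
No change occurs in [βəɸɔ] because the vowel at the boundary is adjacent to an oral consonant, not a nasal (/ɔ/ next to /ɸ/).
The vowel /ɪ/ is adjacent to the preceding nasal /ɴ/, so it acquires [+nasal] and surfaces as [ɪ̃].

[xeɴɪ̃]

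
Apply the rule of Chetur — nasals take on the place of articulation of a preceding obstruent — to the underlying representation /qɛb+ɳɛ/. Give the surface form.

/ɳ/ is a voiced retroflex nasal. The preceding trigger /b/ is bilabial, so /ɳ/ must become bilabial as well.
Changing only its place to bilabial gives [m] — the voiced bilabial nasal.

[qɛbmɛ]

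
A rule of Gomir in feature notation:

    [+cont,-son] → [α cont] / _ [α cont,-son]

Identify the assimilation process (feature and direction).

The shared variable α links the value of [cont] on the target to that of the neighbouring obstruent. [cont] distinguishes stops from fricatives — a manner-of-articulation feature — so this is manner assimilation.
The conditioning segment sits to the right of the focus bar, meaning the trigger follows the segment that changes — regressive assimilation.

regressive manner assimilation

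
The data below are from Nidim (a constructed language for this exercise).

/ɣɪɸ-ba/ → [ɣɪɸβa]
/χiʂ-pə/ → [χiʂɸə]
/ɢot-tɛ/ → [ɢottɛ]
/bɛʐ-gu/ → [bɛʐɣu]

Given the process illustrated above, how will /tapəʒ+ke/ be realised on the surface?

[tapəʒxe]

The data show progressive manner assimilation: /b/ → [β] after /ɸ/; /p/ → [ɸ] after /ʂ/; /g/ → [ɣ] after /ʐ/. In each pair only manner changes, matching the preceding consonant, while place and voice stay constant.
Nothing changes in [ɢottɛ]: there the adjacent consonants already agree in manner (/t/ and /t/ are both stops), so this form is consistent with the same rule.
The rule targets /k/ (voiceless velar stop), which sits after the trigger /ʒ/ (fricative).
The voiceless velar fricative is [x], so /k/ → [x].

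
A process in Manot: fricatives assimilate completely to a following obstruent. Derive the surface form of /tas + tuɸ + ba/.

[tattubba]

/s/ is the segment targeted by the rule; it sits immediately before /t/, so it assimilates completely and surfaces as [t].
The same rule applies at the second boundary: /ɸ/ → [b] next to /b/.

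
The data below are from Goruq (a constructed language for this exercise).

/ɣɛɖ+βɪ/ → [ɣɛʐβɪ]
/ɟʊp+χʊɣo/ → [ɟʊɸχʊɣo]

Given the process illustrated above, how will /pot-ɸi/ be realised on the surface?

[posɸi]

The data show regressive manner assimilation: /ɖ/ → [ʐ] before /β/; /p/ → [ɸ] before /χ/. In each pair only manner changes, matching the following consonant, while place and voice stay constant.
The rule targets /t/ (voiceless alveolar stop), which sits before the trigger /ɸ/ (fricative).
A voiceless alveolar fricative is [s], so the surface segment is [s].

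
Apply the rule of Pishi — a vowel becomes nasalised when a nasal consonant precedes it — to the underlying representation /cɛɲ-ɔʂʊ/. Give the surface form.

The vowel /ɔ/ is adjacent to the preceding nasal /ɲ/, so it acquires [+nasal] and surfaces as [ɔ̃].

[cɛɲɔ̃ʂʊ]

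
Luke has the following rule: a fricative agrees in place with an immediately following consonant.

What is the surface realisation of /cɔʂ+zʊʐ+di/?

/ʂ/ is a voiceless retroflex fricative. The following trigger /z/ is alveolar, so /ʂ/ must become alveolar as well.
A voiceless alveolar fricative is [s], so the surface segment is [s].
At the second juncture, /ʐ/ likewise becomes [z] adjacent to /d/.

[cɔszʊzdi]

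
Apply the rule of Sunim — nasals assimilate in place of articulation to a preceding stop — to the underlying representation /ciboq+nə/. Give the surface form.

[ciboqɴə]

The rule targets /n/ (voiced alveolar nasal), which sits after the trigger /q/ (uvular).
The voiced uvular nasal is [ɴ], so /n/ → [ɴ].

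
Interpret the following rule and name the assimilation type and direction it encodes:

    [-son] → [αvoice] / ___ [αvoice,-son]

The shared variable α links the value of [voice] on the target to the same value on the neighbouring segment, so voicing is the feature that assimilates.
Since the environment is written after the underscore, the trigger follows the target; the direction is regressive.

regressive voicing assimilation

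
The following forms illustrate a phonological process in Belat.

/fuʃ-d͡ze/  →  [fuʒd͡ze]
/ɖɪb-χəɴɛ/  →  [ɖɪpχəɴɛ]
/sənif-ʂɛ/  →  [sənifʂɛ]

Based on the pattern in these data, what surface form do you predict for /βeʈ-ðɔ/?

[βeɖðɔ]

The data show regressive voicing assimilation: /ʃ/ → [ʒ] before /d͡z/; /b/ → [p] before /χ/. In each pair only voicing changes, matching the following consonant, while place and manner stay constant.
Nothing changes in [sənifʂɛ]: there the adjacent consonants already agree in voicing (/f/ and /ʂ/ are both voiceless), so this form is consistent with the same rule.
/ʈ/ is a voiceless retroflex stop. The following trigger /ð/ is voiced, so /ʈ/ must become voiced as well.
Changing only its voicing to voiced gives [ɖ] — the voiced retroflex stop.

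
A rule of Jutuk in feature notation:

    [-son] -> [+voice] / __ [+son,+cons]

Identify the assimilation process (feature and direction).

The structural change is [+voice], and the conditioning segment [+son,+cons] (a sonorant consonant) is itself voiced, so the target comes to share the voicing of its neighbour — voicing assimilation.
Since the environment is written after the underscore, the trigger follows the target; the direction is regressive.

regressive voicing assimilation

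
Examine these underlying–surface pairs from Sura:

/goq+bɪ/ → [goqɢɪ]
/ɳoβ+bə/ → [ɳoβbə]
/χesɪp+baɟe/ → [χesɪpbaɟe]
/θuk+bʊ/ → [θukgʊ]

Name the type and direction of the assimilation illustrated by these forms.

progressive place assimilation

The segment that alternates is /b/, which surfaces as [ɢ] when adjacent to /q/.
/b/ is bilabial while /q/ is uvular; the output [ɢ] is uvular, matching the trigger — so the feature that spreads is place.
Manner and voice are unchanged, so the assimilation is partial, not total.
The other alternating form patterns the same way: /b/ → [g] after /k/ (bilabial → velar, matching velar) — only place changes, and always toward the preceding segment.
No alternation appears in [ɳoβbə], [χesɪpbaɟe]: there the adjacent consonants already agree in place (/b/ and /β/ are both bilabial; /b/ and /p/ are both bilabial), so these forms are consistent with the same rule.
The trigger is the preceding segment, so the direction is progressive (perseverative).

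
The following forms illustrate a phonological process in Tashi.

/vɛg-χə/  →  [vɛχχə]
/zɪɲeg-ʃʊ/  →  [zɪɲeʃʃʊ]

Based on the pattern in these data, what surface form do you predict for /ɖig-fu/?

The data show regressive total assimilation (/g/ → [χ] before /χ/; /g/ → [ʃ] before /ʃ/): in every case the target segment becomes identical to its following neighbour, copying more than a single feature.
/g/ is the segment targeted by the rule; it sits immediately before /f/, so it assimilates completely and surfaces as [f].

[ɖiffu]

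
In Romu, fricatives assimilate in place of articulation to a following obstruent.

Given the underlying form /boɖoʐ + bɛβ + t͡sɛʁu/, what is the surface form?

[boɖoβbɛzt͡sɛʁu]

/ʐ/ is a voiced retroflex fricative. The following trigger /b/ is bilabial, so /ʐ/ must become bilabial as well.
The voiced bilabial fricative is [β], so /ʐ/ → [β].
At the second juncture, /β/ likewise becomes [z] adjacent to /t͡s/.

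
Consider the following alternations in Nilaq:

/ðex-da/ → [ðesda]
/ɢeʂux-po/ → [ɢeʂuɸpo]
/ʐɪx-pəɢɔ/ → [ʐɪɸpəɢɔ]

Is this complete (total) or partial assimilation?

Comparing underlying and surface forms, /x/ → [s] is the alternation; the neighbouring /d/ is constant.
The change velar → alveolar matches the place of the following /d/, identifying this as place assimilation.
Manner and voice are unchanged, so the assimilation is partial, not total.
The other alternating form patterns the same way: /x/ → [ɸ] before /p/ (velar → bilabial, matching bilabial) — only place changes, and always toward the following segment.

partial assimilation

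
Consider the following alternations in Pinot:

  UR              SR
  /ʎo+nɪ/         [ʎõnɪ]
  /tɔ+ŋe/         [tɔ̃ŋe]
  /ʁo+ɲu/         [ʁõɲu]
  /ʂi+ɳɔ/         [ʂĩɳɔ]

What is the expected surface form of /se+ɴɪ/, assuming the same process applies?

[sẽɴɪ]

The data show regressive nasality assimilation (vowel nasalisation): /o/ → [õ] before /n/; /ɔ/ → [ɔ̃] before /ŋ/; /o/ → [õ] before /ɲ/; /i/ → [ĩ] before /ɳ/ — a vowel is nasalised by an immediately following nasal consonant.
/e/ sits next to the nasal /ɴ/ and is therefore nasalised to [ẽ].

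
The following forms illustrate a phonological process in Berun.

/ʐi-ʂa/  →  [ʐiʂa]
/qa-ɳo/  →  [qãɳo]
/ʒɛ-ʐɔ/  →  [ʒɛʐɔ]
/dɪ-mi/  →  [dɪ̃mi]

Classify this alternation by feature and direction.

regressive nasality assimilation (vowel nasalisation)

The vowel /a/ surfaces as nasalised [ã] next to the following nasal /ɳ/ — it has acquired the [+nasal] feature of its neighbour.
The other form shows the same pattern: /ɪ/ → [ɪ̃] before /m/ — each time a vowel is nasalised next to a following nasal.
No change occurs in [ʐiʂa], [ʒɛʐɔ] because the vowel at the boundary is adjacent to an oral consonant, not a nasal (/i/ next to /ʂ/; /ɛ/ next to /ʐ/).
Because the conditioning nasal is to the right of the vowel that changes, the process is regressive (anticipatory).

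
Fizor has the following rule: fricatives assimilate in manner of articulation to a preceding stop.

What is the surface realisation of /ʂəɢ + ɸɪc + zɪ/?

/ɸ/ is a voiceless bilabial fricative. The preceding trigger /ɢ/ is a stop, so /ɸ/ must become a stop as well.
The voiceless bilabial stop is [p], so /ɸ/ → [p].
At the second juncture, /z/ likewise becomes [d] adjacent to /c/.

[ʂəɢpɪcdɪ]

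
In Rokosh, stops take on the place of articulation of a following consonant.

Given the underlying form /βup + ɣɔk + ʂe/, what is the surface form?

/p/ is a voiceless bilabial stop. The following trigger /ɣ/ is velar, so /p/ must become velar as well.
A voiceless velar stop is [k], so the surface segment is [k].
At the second juncture, /k/ likewise becomes [ʈ] adjacent to /ʂ/.

[βukɣɔʈʂe]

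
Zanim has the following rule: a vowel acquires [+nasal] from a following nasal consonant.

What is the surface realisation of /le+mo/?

/e/ sits next to the nasal /m/ and is therefore nasalised to [ẽ].

[lẽmo]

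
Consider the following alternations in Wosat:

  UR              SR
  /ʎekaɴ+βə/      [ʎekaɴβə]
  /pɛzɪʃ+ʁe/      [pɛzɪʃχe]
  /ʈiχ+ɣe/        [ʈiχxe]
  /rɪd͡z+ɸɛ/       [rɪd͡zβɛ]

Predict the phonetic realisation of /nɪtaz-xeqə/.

[nɪtazɣeqə]

The data show progressive voicing assimilation: /ʁ/ → [χ] after /ʃ/; /ɣ/ → [x] after /χ/; /ɸ/ → [β] after /d͡z/. In each pair only voicing changes, matching the preceding consonant, while place and manner stay constant.
Nothing changes in [ʎekaɴβə]: there the adjacent consonants already agree in voicing (/β/ and /ɴ/ are both voiced), so this form is consistent with the same rule.
/x/ is a voiceless velar fricative. The preceding trigger /z/ is voiced, so /x/ must become voiced as well.
The voiced velar fricative is [ɣ], so /x/ → [ɣ].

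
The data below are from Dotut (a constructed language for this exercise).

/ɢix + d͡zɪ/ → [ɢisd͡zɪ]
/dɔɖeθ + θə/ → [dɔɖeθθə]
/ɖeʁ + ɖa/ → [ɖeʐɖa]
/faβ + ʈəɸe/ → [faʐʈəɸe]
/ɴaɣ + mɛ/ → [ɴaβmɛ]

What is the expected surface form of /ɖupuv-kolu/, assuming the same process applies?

[ɖupuɣkolu]

The data show regressive place assimilation: /x/ → [s] before /d͡z/; /ʁ/ → [ʐ] before /ɖ/; /β/ → [ʐ] before /ʈ/; /ɣ/ → [β] before /m/. In each pair only place changes, matching the following consonant, while manner and voice stay constant.
No alternation appears in [dɔɖeθθə]: there the adjacent consonants already agree in place (/θ/ and /θ/ are both dental), so this form is consistent with the same rule.
/v/ is a voiced labiodental fricative. The following trigger /k/ is velar, so /v/ must become velar as well.
The voiced velar fricative is [ɣ], so /v/ → [ɣ].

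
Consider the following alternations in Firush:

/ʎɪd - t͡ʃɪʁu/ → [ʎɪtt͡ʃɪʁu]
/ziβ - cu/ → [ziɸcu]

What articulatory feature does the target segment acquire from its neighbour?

Underlying /d/ is realised as [t] next to /t͡ʃ/; /t͡ʃ/ itself does not change.
The change voiced → voiceless matches the voicing of the following /t͡ʃ/, identifying this as voicing assimilation.
The same holds elsewhere in the data: /β/ → [ɸ] before /c/ (voiced → voiceless, matching voiceless) — only voicing changes, and always toward the following segment.

voicing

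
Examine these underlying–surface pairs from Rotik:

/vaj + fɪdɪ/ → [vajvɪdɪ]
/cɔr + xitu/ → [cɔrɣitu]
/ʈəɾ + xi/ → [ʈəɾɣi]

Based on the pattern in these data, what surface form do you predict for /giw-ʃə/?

[giwʒə]

The data show progressive voicing assimilation: /f/ → [v] after /j/; /x/ → [ɣ] after /r/; /x/ → [ɣ] after /ɾ/. In each pair only voicing changes, matching the preceding consonant, while place and manner stay constant.
/ʃ/ is a voiceless postalveolar fricative. The preceding trigger /w/ is voiced, so /ʃ/ must become voiced as well.
A voiced postalveolar fricative is [ʒ], so the surface segment is [ʒ].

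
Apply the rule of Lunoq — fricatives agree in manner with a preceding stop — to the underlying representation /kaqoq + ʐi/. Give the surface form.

[kaqoqɖi]

/ʐ/ is a voiced retroflex fricative. The preceding trigger /q/ is a stop, so /ʐ/ must become a stop as well.
A voiced retroflex stop is [ɖ], so the surface segment is [ɖ].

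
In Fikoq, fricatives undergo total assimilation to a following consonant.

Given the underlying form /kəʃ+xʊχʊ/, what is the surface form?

[kəxxʊχʊ]

/ʃ/ is the segment targeted by the rule; it sits immediately before /x/, so it assimilates completely and surfaces as [x].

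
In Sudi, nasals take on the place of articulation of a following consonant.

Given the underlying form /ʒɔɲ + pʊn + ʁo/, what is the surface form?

The rule targets /ɲ/ (voiced palatal nasal), which sits before the trigger /p/ (bilabial).
The voiced bilabial nasal is [m], so /ɲ/ → [m].
At the second juncture, /n/ likewise becomes [ɴ] adjacent to /ʁ/.

[ʒɔmpʊɴʁo]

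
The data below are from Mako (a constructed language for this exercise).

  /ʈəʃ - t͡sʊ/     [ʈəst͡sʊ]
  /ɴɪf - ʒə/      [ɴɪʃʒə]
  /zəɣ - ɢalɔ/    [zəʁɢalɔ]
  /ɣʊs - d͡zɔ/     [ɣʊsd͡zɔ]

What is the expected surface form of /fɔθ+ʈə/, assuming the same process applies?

[fɔʂʈə]

The data show regressive place assimilation: /ʃ/ → [s] before /t͡s/; /f/ → [ʃ] before /ʒ/; /ɣ/ → [ʁ] before /ɢ/. In each pair only place changes, matching the following consonant, while manner and voice stay constant.
Nothing changes in [ɣʊsd͡zɔ]: there the adjacent consonants already agree in place (/s/ and /d͡z/ are both alveolar), so this form is consistent with the same rule.
/θ/ is a voiceless dental fricative. The following trigger /ʈ/ is retroflex, so /θ/ must become retroflex as well.
Changing only its place to retroflex gives [ʂ] — the voiceless retroflex fricative.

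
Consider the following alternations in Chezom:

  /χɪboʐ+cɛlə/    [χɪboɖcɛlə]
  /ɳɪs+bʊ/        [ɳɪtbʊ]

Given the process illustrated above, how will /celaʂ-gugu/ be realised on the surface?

[celaʈgugu]

The data show regressive manner assimilation: /ʐ/ → [ɖ] before /c/; /s/ → [t] before /b/. In each pair only manner changes, matching the following consonant, while place and voice stay constant.
The rule targets /ʂ/ (voiceless retroflex fricative), which sits before the trigger /g/ (stop).
Changing only its manner to stop gives [ʈ] — the voiceless retroflex stop.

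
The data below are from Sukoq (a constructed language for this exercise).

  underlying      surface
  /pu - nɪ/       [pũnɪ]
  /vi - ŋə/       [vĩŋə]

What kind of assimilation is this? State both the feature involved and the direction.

regressive nasality assimilation (vowel nasalisation)

The vowel /u/ surfaces as nasalised [ũ] next to the following nasal /n/ — it has acquired the [+nasal] feature of its neighbour.
Likewise in the remaining data: /i/ → [ĩ] before /ŋ/ — each time a vowel is nasalised next to a following nasal.
Because the conditioning nasal is to the right of the vowel that changes, the process is regressive (anticipatory).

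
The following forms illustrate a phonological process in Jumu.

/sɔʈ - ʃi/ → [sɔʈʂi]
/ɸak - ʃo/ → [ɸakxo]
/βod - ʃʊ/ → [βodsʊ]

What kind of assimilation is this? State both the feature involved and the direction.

The segment that alternates is /ʃ/, which surfaces as [ʂ] when adjacent to /ʈ/.
The change postalveolar → retroflex matches the place of the preceding /ʈ/, identifying this as place assimilation.
Manner and voice are unchanged, so the assimilation is partial, not total.
Checking the remaining alternations: /ʃ/ → [x] after /k/ (postalveolar → velar, matching velar); /ʃ/ → [s] after /d/ (postalveolar → alveolar, matching alveolar) — only place changes, and always toward the preceding segment.
The trigger is the preceding segment, so the direction is progressive (perseverative).

progressive place assimilation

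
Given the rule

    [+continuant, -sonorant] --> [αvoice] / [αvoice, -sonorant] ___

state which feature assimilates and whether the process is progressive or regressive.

The rule copies [voice] from the environment onto the target, so the assimilating feature is voicing.
Since the environment is written before the underscore, the trigger precedes the target; the direction is progressive.

progressive voicing assimilation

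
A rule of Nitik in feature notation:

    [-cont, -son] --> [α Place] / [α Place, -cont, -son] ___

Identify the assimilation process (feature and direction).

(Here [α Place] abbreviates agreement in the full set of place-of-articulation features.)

The shared variable α links the value of the place features (abbreviated [Place]) on the target to the same value on the neighbouring segment, so place is the feature that assimilates.
Since the environment is written before the underscore, the trigger precedes the target; the direction is progressive.

progressive place assimilation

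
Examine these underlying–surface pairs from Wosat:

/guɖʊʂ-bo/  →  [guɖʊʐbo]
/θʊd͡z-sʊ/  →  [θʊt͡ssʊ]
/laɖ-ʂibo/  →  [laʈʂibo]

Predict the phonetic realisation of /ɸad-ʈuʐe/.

[ɸatʈuʐe]

The data show regressive voicing assimilation: /ʂ/ → [ʐ] before /b/; /d͡z/ → [t͡s] before /s/; /ɖ/ → [ʈ] before /ʂ/. In each pair only voicing changes, matching the following consonant, while place and manner stay constant.
The rule targets /d/ (voiced alveolar stop), which sits before the trigger /ʈ/ (voiceless).
A voiceless alveolar stop is [t], so the surface segment is [t].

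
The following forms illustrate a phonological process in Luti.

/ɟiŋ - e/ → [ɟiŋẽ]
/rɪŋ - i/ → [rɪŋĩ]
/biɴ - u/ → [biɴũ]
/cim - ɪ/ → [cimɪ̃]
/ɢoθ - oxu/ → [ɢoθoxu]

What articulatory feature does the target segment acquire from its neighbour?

The vowel /e/ surfaces as nasalised [ẽ] next to the preceding nasal /ŋ/ — it has acquired the [+nasal] feature of its neighbour.
Likewise in the remaining data: /i/ → [ĩ] after /ŋ/; /u/ → [ũ] after /ɴ/; /ɪ/ → [ɪ̃] after /m/ — each time a vowel is nasalised next to a preceding nasal.
No change occurs in [ɢoθoxu] because the vowel at the boundary is adjacent to an oral consonant, not a nasal (/o/ next to /θ/).

nasality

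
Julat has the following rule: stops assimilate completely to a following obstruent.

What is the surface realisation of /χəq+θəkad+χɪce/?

/q/ is the segment targeted by the rule; it sits immediately before /θ/, so it assimilates completely and surfaces as [θ].
At the second juncture, /d/ likewise becomes [χ] adjacent to /χ/.

[χəθθəkaχχɪce]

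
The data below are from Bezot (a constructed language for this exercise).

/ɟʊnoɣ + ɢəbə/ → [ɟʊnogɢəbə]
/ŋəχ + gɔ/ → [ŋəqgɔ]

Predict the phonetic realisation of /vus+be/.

The data show regressive manner assimilation: /ɣ/ → [g] before /ɢ/; /χ/ → [q] before /g/. In each pair only manner changes, matching the following consonant, while place and voice stay constant.
/s/ is a voiceless alveolar fricative. The following trigger /b/ is a stop, so /s/ must become a stop as well.
A voiceless alveolar stop is [t], so the surface segment is [t].

[vutbe]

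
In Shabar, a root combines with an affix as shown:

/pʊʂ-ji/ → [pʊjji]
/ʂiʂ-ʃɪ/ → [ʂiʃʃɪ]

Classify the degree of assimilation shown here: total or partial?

Comparing underlying and surface forms, /ʂ/ → [j] is the alternation; the neighbouring /j/ is constant.
The output [j] is identical to the trigger /j/ — every feature (place, manner, voicing) has been copied — so this is total assimilation.
The remaining alternation confirms this: /ʂ/ → [ʃ] before /ʃ/ — in each case the output is a copy of the following consonant.

total assimilation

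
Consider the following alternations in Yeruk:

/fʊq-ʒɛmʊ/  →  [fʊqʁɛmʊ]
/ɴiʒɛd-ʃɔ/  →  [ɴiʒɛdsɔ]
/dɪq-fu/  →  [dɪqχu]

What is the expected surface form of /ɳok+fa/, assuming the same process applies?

[ɳokxa]

The data show progressive place assimilation: /ʒ/ → [ʁ] after /q/; /ʃ/ → [s] after /d/; /f/ → [χ] after /q/. In each pair only place changes, matching the preceding consonant, while manner and voice stay constant.
/f/ is a voiceless labiodental fricative. The preceding trigger /k/ is velar, so /f/ must become velar as well.
A voiceless velar fricative is [x], so the surface segment is [x].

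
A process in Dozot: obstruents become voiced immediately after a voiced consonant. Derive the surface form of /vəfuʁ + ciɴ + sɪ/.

[vəfuʁɟiɴzɪ]

The rule targets /c/ (voiceless palatal stop), which sits after the trigger /ʁ/ (voiced).
Changing only its voicing to voiced gives [ɟ] — the voiced palatal stop.
At the second juncture, /s/ likewise becomes [z] adjacent to /ɴ/.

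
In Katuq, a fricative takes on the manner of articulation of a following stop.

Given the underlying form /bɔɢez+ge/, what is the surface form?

/z/ is a voiced alveolar fricative. The following trigger /g/ is a stop, so /z/ must become a stop as well.
The voiced alveolar stop is [d], so /z/ → [d].

[bɔɢedge]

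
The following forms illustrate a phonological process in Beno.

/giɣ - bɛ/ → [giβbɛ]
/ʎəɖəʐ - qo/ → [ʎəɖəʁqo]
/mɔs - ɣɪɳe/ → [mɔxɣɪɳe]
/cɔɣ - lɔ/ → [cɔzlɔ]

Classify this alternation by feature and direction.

regressive place assimilation

Comparing underlying and surface forms, /ɣ/ → [β] is the alternation; the neighbouring /b/ is constant.
The change velar → bilabial matches the place of the following /b/, identifying this as place assimilation.
Manner and voice are unchanged, so the assimilation is partial, not total.
The same holds elsewhere in the data: /ʐ/ → [ʁ] before /q/ (retroflex → uvular, matching uvular); /s/ → [x] before /ɣ/ (alveolar → velar, matching velar); /ɣ/ → [z] before /l/ (velar → alveolar, matching alveolar) — only place changes, and always toward the following segment.
The trigger is the following segment, so the direction is regressive (anticipatory).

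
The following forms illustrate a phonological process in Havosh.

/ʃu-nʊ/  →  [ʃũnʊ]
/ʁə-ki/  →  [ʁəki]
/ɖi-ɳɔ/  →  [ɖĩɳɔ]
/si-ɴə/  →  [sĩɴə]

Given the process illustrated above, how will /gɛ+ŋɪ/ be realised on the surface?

The data show regressive nasality assimilation (vowel nasalisation): /u/ → [ũ] before /n/; /i/ → [ĩ] before /ɳ/; /i/ → [ĩ] before /ɴ/ — a vowel is nasalised by an immediately following nasal consonant.
No change occurs in [ʁəki] because the vowel at the boundary is adjacent to an oral consonant, not a nasal (/ə/ next to /k/).
/ɛ/ sits next to the nasal /ŋ/ and is therefore nasalised to [ɛ̃].

[gɛ̃ŋɪ]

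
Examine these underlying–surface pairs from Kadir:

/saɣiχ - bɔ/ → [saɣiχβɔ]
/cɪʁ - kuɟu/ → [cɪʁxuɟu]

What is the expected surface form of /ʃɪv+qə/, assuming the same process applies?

[ʃɪvχə]

The data show progressive manner assimilation: /b/ → [β] after /χ/; /k/ → [x] after /ʁ/. In each pair only manner changes, matching the preceding consonant, while place and voice stay constant.
/q/ is a voiceless uvular stop. The preceding trigger /v/ is a fricative, so /q/ must become a fricative as well.
The voiceless uvular fricative is [χ], so /q/ → [χ].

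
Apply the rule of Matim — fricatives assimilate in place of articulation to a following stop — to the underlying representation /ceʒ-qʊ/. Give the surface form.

[ceʁqʊ]

The rule targets /ʒ/ (voiced postalveolar fricative), which sits before the trigger /q/ (uvular).
Changing only its place to uvular gives [ʁ] — the voiced uvular fricative.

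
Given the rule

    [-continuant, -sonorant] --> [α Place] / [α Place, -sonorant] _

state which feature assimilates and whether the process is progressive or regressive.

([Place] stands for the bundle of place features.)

progressive place assimilation

The shared variable α links the value of the place features (abbreviated [Place]) on the target to the same value on the neighbouring segment, so place is the feature that assimilates.
Since the environment is written before the underscore, the trigger precedes the target; the direction is progressive.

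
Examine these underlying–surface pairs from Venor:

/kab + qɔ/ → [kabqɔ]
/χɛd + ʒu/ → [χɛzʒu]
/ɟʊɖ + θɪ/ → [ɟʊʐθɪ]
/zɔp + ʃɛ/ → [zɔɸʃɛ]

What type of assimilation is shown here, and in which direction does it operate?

regressive manner assimilation

Comparing underlying and surface forms, /d/ → [z] is the alternation; the neighbouring /ʒ/ is constant.
/d/ is a stop while /ʒ/ is a fricative; the output [z] is a fricative, matching the trigger — so the feature that spreads is manner.
Place and voice are unchanged, so the assimilation is partial, not total.
The same holds elsewhere in the data: /ɖ/ → [ʐ] before /θ/ (stop → fricative, matching a fricative); /p/ → [ɸ] before /ʃ/ (stop → fricative, matching a fricative) — only manner changes, and always toward the following segment.
No alternation appears in [kabqɔ]: there the adjacent consonants already agree in manner (/b/ and /q/ are both stops), so this form is consistent with the same rule.
The trigger is the following segment, so the direction is regressive (anticipatory).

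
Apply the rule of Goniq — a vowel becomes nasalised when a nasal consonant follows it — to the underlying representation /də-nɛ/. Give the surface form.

The vowel /ə/ is adjacent to the following nasal /n/, so it acquires [+nasal] and surfaces as [ə̃].

[də̃nɛ]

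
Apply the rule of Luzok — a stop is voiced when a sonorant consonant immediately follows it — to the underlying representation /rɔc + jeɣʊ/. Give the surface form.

[rɔɟjeɣʊ]

/c/ is a voiceless palatal stop. The following trigger /j/ is voiced, so /c/ must become voiced as well.
The voiced palatal stop is [ɟ], so /c/ → [ɟ].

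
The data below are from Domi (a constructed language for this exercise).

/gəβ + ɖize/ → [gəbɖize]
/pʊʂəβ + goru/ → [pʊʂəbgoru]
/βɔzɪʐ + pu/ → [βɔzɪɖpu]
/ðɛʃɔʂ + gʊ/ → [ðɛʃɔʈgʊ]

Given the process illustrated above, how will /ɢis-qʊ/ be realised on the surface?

[ɢitqʊ]

The data show regressive manner assimilation: /β/ → [b] before /ɖ/; /β/ → [b] before /g/; /ʐ/ → [ɖ] before /p/; /ʂ/ → [ʈ] before /g/. In each pair only manner changes, matching the following consonant, while place and voice stay constant.
/s/ is a voiceless alveolar fricative. The following trigger /q/ is a stop, so /s/ must become a stop as well.
The voiceless alveolar stop is [t], so /s/ → [t].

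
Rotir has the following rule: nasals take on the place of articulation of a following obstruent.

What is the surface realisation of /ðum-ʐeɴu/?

[ðuɳʐeɴu]

The rule targets /m/ (voiced bilabial nasal), which sits before the trigger /ʐ/ (retroflex).
Changing only its place to retroflex gives [ɳ] — the voiced retroflex nasal.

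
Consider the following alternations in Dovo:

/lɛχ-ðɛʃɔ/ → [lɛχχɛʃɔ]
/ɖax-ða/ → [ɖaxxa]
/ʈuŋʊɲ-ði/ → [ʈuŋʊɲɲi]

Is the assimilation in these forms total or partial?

total assimilation

Underlying /ð/ is realised as [χ] next to /χ/; /χ/ itself does not change.
The output [χ] is identical to the trigger /χ/ — every feature (place, manner, voicing) has been copied — so this is total assimilation.
The remaining alternations confirm this: /ð/ → [x] after /x/; /ð/ → [ɲ] after /ɲ/ — in each case the output is a copy of the preceding consonant.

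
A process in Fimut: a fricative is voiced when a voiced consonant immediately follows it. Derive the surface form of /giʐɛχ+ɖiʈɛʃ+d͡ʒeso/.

[giʐɛʁɖiʈɛʒd͡ʒeso]

/χ/ is a voiceless uvular fricative. The following trigger /ɖ/ is voiced, so /χ/ must become voiced as well.
Changing only its voicing to voiced gives [ʁ] — the voiced uvular fricative.
At the second juncture, /ʃ/ likewise becomes [ʒ] adjacent to /d͡ʒ/.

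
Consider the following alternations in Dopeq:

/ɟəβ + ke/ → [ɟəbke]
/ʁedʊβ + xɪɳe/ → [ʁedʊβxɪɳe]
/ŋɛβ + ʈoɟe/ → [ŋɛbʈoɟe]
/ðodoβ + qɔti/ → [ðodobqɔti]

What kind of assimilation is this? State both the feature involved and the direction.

Underlying /β/ is realised as [b] next to /k/; /k/ itself does not change.
/β/ is a fricative while /k/ is a stop; the output [b] is a stop, matching the trigger — so the feature that spreads is manner.
Place and voice are unchanged, so the assimilation is partial, not total.
Checking the remaining alternations: /β/ → [b] before /ʈ/ (fricative → stop, matching a stop); /β/ → [b] before /q/ (fricative → stop, matching a stop) — only manner changes, and always toward the following segment.
Nothing changes in [ʁedʊβxɪɳe]: there the adjacent consonants already agree in manner (/β/ and /x/ are both fricatives), so this form is consistent with the same rule.
The trigger is the following segment, so the direction is regressive (anticipatory).

regressive manner assimilation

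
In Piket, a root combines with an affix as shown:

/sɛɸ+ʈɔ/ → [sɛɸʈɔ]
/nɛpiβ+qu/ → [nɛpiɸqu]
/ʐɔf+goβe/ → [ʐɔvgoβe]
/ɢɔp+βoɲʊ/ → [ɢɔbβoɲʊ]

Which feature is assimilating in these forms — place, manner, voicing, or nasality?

voicing

Comparing underlying and surface forms, /β/ → [ɸ] is the alternation; the neighbouring /q/ is constant.
/β/ is voiced while /q/ is voiceless; the output [ɸ] is voiceless, matching the trigger — so the feature that spreads is voicing.
The other alternating forms pattern the same way: /f/ → [v] before /g/ (voiceless → voiced, matching voiced); /p/ → [b] before /β/ (voiceless → voiced, matching voiced) — only voicing changes, and always toward the following segment.
No alternation appears in [sɛɸʈɔ]: there the adjacent consonants already agree in voicing (/ɸ/ and /ʈ/ are both voiceless), so this form is consistent with the same rule.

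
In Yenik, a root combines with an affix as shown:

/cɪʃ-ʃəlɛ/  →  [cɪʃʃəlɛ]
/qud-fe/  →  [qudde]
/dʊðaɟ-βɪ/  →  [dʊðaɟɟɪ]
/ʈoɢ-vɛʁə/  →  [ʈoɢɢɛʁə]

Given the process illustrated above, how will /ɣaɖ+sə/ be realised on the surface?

The data show progressive total assimilation (/f/ → [d] after /d/; /β/ → [ɟ] after /ɟ/; /v/ → [ɢ] after /ɢ/): in every case the target segment becomes identical to its preceding neighbour, copying more than a single feature.
In [cɪʃʃəlɛ] the two consonants at the boundary are already identical (/ʃ/ + /ʃ/), so the rule applies vacuously and nothing changes.
/s/ is the segment targeted by the rule; it sits immediately after /ɖ/, so it assimilates completely and surfaces as [ɖ].

[ɣaɖɖə]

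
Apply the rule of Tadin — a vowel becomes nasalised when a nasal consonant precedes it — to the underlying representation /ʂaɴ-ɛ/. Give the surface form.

[ʂaɴɛ̃]

The vowel /ɛ/ is adjacent to the preceding nasal /ɴ/, so it acquires [+nasal] and surfaces as [ɛ̃].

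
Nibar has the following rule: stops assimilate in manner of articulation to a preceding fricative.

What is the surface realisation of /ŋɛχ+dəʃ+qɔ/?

[ŋɛχzəʃχɔ]

/d/ is a voiced alveolar stop. The preceding trigger /χ/ is a fricative, so /d/ must become a fricative as well.
A voiced alveolar fricative is [z], so the surface segment is [z].
The same rule applies at the second boundary: /q/ → [χ] next to /ʃ/.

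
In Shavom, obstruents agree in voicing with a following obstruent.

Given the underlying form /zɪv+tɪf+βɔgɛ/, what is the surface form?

[zɪftɪvβɔgɛ]

The rule targets /v/ (voiced labiodental fricative), which sits before the trigger /t/ (voiceless).
Changing only its voicing to voiceless gives [f] — the voiceless labiodental fricative.
The same rule applies at the second boundary: /f/ → [v] next to /β/.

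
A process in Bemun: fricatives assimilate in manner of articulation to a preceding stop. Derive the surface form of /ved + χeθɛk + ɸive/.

The rule targets /χ/ (voiceless uvular fricative), which sits after the trigger /d/ (stop).
The voiceless uvular stop is [q], so /χ/ → [q].
At the second juncture, /ɸ/ likewise becomes [p] adjacent to /k/.

[vedqeθɛkpive]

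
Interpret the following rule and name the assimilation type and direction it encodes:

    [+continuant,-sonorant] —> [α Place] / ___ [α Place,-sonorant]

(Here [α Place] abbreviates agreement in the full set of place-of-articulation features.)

The rule copies the place features (abbreviated [Place]) from the environment onto the target, so the assimilating feature is place.
The conditioning segment sits to the right of the focus bar, meaning the trigger follows the segment that changes — regressive assimilation.

regressive place assimilation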